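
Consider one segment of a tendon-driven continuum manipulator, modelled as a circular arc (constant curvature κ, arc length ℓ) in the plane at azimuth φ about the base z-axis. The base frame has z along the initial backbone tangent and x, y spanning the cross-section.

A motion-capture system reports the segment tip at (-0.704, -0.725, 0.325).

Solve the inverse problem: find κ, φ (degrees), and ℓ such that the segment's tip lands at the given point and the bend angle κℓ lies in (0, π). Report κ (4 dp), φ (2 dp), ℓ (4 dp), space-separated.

ρ = √(x²+y²) = √(-0.704² + -0.725²) = 1.01056
φ = atan2(y, x) mod 360° = atan2(-0.725, -0.704) = 225.8419°
|p|² = ρ² + z² = 1.01056² + 0.325² = 1.12687
κ = 2ρ / |p|² = 2×1.01056 / 1.12687 = 1.79358
θ = 2·atan2(ρ, z) = 2·atan2(1.01056, 0.325) = 2.51928 rad
ℓ = θ/κ = 2.51928/1.79358 = 1.40461

1.7936 225.84 1.4046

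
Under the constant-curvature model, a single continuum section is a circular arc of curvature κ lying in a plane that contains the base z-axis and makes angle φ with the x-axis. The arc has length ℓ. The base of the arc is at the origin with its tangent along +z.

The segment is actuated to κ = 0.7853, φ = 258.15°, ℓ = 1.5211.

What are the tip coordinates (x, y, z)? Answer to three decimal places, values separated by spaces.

θ = κ·ℓ = 0.7853 × 1.5211 = 1.19452 rad
ρ = (1 − cos θ)/κ = (1 − 0.36746)/0.7853 = 0.80548
z = sin θ / κ = 0.93004/0.7853 = 1.18431
x = ρ cos φ = 0.80548 × cos(258.15°) = -0.16540
y = ρ sin φ = 0.80548 × sin(258.15°) = -0.78831

-0.165 -0.788 1.184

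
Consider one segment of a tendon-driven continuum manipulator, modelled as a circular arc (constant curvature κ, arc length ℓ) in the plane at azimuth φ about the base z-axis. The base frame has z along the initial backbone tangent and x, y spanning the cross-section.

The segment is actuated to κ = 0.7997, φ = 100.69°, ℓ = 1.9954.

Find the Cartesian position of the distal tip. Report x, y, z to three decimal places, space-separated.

-0.238 1.259 1.250

θ = κ·ℓ = 0.7997 × 1.9954 = 1.59572 rad
ρ = (1 − cos θ)/κ = (1 − -0.02492)/0.7997 = 1.28163
z = sin θ / κ = 0.99969/0.7997 = 1.25008
x = ρ cos φ = 1.28163 × cos(100.69°) = -0.23774
y = ρ sin φ = 1.28163 × sin(100.69°) = 1.25939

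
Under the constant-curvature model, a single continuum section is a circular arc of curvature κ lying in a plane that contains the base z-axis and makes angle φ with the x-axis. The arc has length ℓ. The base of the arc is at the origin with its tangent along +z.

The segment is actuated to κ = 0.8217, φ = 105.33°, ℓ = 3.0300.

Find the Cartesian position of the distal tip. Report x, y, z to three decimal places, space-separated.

θ = κ·ℓ = 0.8217 × 3.0300 = 2.48975 rad
ρ = (1 − cos θ)/κ = (1 − -0.79497)/0.8217 = 2.18446
z = sin θ / κ = 0.60665/0.8217 = 0.73829
x = ρ cos φ = 2.18446 × cos(105.33°) = -0.57752
y = ρ sin φ = 2.18446 × sin(105.33°) = 2.10673

-0.578 2.107 0.738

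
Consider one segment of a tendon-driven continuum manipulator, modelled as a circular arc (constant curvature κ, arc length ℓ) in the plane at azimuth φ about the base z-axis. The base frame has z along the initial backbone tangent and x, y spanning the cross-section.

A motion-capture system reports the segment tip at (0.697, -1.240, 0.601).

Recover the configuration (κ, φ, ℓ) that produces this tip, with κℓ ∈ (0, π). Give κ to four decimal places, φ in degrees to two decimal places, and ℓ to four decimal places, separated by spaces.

1.1930 299.34 1.9631

ρ = √(x²+y²) = √(0.697² + -1.240²) = 1.42247
φ = atan2(y, x) mod 360° = atan2(-1.240, 0.697) = 299.3402°
|p|² = ρ² + z² = 1.42247² + 0.601² = 2.38461
κ = 2ρ / |p|² = 2×1.42247 / 2.38461 = 1.19304
θ = 2·atan2(ρ, z) = 2·atan2(1.42247, 0.601) = 2.34208 rad
ℓ = θ/κ = 2.34208/1.19304 = 1.96312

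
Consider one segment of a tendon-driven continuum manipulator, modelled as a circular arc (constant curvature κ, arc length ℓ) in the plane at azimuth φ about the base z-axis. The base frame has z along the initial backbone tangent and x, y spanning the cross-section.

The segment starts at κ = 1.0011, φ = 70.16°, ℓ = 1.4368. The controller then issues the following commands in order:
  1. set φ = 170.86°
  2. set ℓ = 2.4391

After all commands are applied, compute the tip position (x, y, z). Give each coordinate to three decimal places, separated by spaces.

initial: κ=1.0011, φ=70.16°, ℓ=1.4368
cmd 1: set φ=170.86° → (κ,φ,ℓ)=(1.0011,170.86°,1.4368) → tip=(-0.8560,0.1377,0.9902)
cmd 2: set ℓ=2.4391 → (κ,φ,ℓ)=(1.0011,170.86°,2.4391) → tip=(-1.7406,0.2801,0.6434)

-1.741 0.280 0.643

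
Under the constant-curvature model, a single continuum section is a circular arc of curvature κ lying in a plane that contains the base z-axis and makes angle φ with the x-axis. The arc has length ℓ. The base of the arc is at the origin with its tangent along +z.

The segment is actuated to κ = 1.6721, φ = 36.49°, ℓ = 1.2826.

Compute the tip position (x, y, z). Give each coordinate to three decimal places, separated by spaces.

θ = κ·ℓ = 1.6721 × 1.2826 = 2.14464 rad
ρ = (1 − cos θ)/κ = (1 − -0.54286)/1.6721 = 0.92271
z = sin θ / κ = 0.83982/1.6721 = 0.50226
x = ρ cos φ = 0.92271 × cos(36.49°) = 0.74182
y = ρ sin φ = 0.92271 × sin(36.49°) = 0.54872

0.742 0.549 0.502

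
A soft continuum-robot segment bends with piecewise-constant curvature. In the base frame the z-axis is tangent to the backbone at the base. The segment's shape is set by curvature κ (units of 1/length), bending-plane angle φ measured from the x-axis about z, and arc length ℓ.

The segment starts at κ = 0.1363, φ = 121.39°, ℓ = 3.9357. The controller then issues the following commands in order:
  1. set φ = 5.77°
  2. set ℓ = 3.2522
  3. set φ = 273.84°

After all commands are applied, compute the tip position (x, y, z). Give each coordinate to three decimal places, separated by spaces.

initial: κ=0.1363, φ=121.39°, ℓ=3.9357
cmd 1: set φ=5.77° → (κ,φ,ℓ)=(0.1363,5.77°,3.9357) → tip=(1.0253,0.1036,3.7496)
cmd 2: set ℓ=3.2522 → (κ,φ,ℓ)=(0.1363,5.77°,3.2522) → tip=(0.7055,0.0713,3.1467)
cmd 3: set φ=273.84° → (κ,φ,ℓ)=(0.1363,273.84°,3.2522) → tip=(0.0475,-0.7075,3.1467)

0.047 -0.707 3.147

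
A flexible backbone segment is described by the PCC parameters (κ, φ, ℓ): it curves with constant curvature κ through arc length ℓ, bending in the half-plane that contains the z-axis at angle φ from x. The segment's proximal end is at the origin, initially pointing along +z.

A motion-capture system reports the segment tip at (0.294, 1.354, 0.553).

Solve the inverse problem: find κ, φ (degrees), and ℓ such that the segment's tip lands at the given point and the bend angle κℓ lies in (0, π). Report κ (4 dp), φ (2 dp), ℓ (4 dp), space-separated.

ρ = √(x²+y²) = √(0.294² + 1.354²) = 1.38555
φ = atan2(y, x) mod 360° = atan2(1.354, 0.294) = 77.7493°
|p|² = ρ² + z² = 1.38555² + 0.553² = 2.22556
κ = 2ρ / |p|² = 2×1.38555 / 2.22556 = 1.24513
θ = 2·atan2(ρ, z) = 2·atan2(1.38555, 0.553) = 2.38210 rad
ℓ = θ/κ = 2.38210/1.24513 = 1.91314

1.2451 77.75 1.9131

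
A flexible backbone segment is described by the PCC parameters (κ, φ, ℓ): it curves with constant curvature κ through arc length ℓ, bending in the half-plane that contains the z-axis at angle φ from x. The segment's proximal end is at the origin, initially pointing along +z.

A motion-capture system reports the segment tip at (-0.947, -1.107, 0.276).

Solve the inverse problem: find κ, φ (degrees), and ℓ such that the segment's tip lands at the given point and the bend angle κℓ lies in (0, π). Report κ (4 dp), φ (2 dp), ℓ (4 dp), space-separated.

ρ = √(x²+y²) = √(-0.947² + -1.107²) = 1.45680
φ = atan2(y, x) mod 360° = atan2(-1.107, -0.947) = 229.4542°
|p|² = ρ² + z² = 1.45680² + 0.276² = 2.19843
κ = 2ρ / |p|² = 2×1.45680 / 2.19843 = 1.32530
θ = 2·atan2(ρ, z) = 2·atan2(1.45680, 0.276) = 2.76712 rad
ℓ = θ/κ = 2.76712/1.32530 = 2.08791

1.3253 229.45 2.0879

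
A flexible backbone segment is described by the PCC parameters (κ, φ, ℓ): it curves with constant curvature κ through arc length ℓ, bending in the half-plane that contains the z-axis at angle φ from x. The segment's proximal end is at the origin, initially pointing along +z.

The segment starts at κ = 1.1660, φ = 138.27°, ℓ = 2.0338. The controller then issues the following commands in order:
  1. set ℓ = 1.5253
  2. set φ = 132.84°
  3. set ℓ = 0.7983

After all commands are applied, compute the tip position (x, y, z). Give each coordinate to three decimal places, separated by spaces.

-0.235 0.253 0.688

initial: κ=1.1660, φ=138.27°, ℓ=2.0338
cmd 1: set ℓ=1.5253 → (κ,φ,ℓ)=(1.1660,138.27°,1.5253) → tip=(-0.7720,0.6886,0.8392)
cmd 2: set φ=132.84° → (κ,φ,ℓ)=(1.1660,132.84°,1.5253) → tip=(-0.7034,0.7585,0.8392)
cmd 3: set ℓ=0.7983 → (κ,φ,ℓ)=(1.1660,132.84°,0.7983) → tip=(-0.2349,0.2533,0.6879)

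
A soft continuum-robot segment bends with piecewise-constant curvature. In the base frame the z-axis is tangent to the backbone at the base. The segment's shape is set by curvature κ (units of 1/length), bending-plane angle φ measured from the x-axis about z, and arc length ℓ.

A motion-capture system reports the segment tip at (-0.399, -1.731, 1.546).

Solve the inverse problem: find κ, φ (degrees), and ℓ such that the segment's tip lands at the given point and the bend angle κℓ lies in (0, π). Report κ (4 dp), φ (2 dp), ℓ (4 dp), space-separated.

0.6406 257.02 2.6681

ρ = √(x²+y²) = √(-0.399² + -1.731²) = 1.77639
φ = atan2(y, x) mod 360° = atan2(-1.731, -0.399) = 257.0199°
|p|² = ρ² + z² = 1.77639² + 1.546² = 5.54568
κ = 2ρ / |p|² = 2×1.77639 / 5.54568 = 0.64064
θ = 2·atan2(ρ, z) = 2·atan2(1.77639, 1.546) = 1.70926 rad
ℓ = θ/κ = 1.70926/0.64064 = 2.66806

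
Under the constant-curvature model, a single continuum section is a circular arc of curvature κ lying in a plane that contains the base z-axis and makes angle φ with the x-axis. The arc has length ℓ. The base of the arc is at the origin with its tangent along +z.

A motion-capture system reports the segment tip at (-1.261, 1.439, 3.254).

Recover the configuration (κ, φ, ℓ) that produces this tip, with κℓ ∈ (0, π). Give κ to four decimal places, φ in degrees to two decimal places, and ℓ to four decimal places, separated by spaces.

ρ = √(x²+y²) = √(-1.261² + 1.439²) = 1.91333
φ = atan2(y, x) mod 360° = atan2(1.439, -1.261) = 131.2282°
|p|² = ρ² + z² = 1.91333² + 3.254² = 14.24936
κ = 2ρ / |p|² = 2×1.91333 / 14.24936 = 0.26855
θ = 2·atan2(ρ, z) = 2·atan2(1.91333, 3.254) = 1.06309 rad
ℓ = θ/κ = 1.06309/0.26855 = 3.95863

0.2686 131.23 3.9586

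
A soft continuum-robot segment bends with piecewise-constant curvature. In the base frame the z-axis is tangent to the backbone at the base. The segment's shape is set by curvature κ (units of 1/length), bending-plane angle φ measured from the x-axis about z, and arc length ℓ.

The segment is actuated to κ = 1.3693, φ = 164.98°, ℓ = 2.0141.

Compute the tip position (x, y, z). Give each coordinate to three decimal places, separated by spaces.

-1.359 0.365 0.273

θ = κ·ℓ = 1.3693 × 2.0141 = 2.75791 rad
ρ = (1 − cos θ)/κ = (1 − -0.92729)/1.3693 = 1.40750
z = sin θ / κ = 0.37434/1.3693 = 0.27338
x = ρ cos φ = 1.40750 × cos(164.98°) = -1.35941
y = ρ sin φ = 1.40750 × sin(164.98°) = 0.36476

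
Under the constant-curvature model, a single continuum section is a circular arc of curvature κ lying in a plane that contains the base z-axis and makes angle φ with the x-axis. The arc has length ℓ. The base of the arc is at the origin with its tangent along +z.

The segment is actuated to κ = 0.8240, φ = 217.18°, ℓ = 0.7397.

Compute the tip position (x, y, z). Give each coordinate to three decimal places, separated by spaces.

-0.174 -0.132 0.695

θ = κ·ℓ = 0.8240 × 0.7397 = 0.60951 rad
ρ = (1 − cos θ)/κ = (1 − 0.81993)/0.8240 = 0.21854
z = sin θ / κ = 0.57247/0.8240 = 0.69474
x = ρ cos φ = 0.21854 × cos(217.18°) = -0.17412
y = ρ sin φ = 0.21854 × sin(217.18°) = -0.13207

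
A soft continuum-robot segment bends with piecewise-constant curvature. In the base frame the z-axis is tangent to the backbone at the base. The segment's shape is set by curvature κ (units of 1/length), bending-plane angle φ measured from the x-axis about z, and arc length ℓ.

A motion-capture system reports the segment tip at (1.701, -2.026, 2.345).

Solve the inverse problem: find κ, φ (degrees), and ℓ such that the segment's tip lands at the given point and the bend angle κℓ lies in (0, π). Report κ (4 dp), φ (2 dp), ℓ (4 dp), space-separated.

ρ = √(x²+y²) = √(1.701² + -2.026²) = 2.64539
φ = atan2(y, x) mod 360° = atan2(-2.026, 1.701) = 310.0163°
|p|² = ρ² + z² = 2.64539² + 2.345² = 12.49710
κ = 2ρ / |p|² = 2×2.64539 / 12.49710 = 0.42336
θ = 2·atan2(ρ, z) = 2·atan2(2.64539, 2.345) = 1.69104 rad
ℓ = θ/κ = 1.69104/0.42336 = 3.99432

0.4234 310.02 3.9943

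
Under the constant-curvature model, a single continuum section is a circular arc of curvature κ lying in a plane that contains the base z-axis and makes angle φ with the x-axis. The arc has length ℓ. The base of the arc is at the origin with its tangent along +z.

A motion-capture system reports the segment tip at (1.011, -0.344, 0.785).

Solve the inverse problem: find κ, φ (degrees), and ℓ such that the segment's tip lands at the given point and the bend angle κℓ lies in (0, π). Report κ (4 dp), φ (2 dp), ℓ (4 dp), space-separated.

1.2158 341.21 1.5412

ρ = √(x²+y²) = √(1.011² + -0.344²) = 1.06792
φ = atan2(y, x) mod 360° = atan2(-0.344, 1.011) = 341.2088°
|p|² = ρ² + z² = 1.06792² + 0.785² = 1.75668
κ = 2ρ / |p|² = 2×1.06792 / 1.75668 = 1.21584
θ = 2·atan2(ρ, z) = 2·atan2(1.06792, 0.785) = 1.87383 rad
ℓ = θ/κ = 1.87383/1.21584 = 1.54119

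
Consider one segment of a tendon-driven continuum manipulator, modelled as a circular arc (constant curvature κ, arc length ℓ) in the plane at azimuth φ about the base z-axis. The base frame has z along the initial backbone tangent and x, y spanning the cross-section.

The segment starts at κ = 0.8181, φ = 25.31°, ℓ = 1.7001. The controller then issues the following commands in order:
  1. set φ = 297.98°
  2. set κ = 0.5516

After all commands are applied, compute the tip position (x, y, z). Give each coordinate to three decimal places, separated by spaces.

initial: κ=0.8181, φ=25.31°, ℓ=1.7001
cmd 1: set φ=297.98° → (κ,φ,ℓ)=(0.8181,297.98°,1.7001) → tip=(0.4708,-0.8863,1.2026)
cmd 2: set κ=0.5516 → (κ,φ,ℓ)=(0.5516,297.98°,1.7001) → tip=(0.3474,-0.6539,1.4616)

0.347 -0.654 1.462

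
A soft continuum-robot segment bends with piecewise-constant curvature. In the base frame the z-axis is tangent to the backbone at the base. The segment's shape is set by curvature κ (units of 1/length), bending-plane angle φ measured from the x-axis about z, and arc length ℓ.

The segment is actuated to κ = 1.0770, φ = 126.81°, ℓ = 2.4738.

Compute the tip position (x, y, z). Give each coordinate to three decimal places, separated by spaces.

-1.050 1.404 0.427

θ = κ·ℓ = 1.0770 × 2.4738 = 2.66428 rad
ρ = (1 − cos θ)/κ = (1 − -0.88823)/1.0770 = 1.75323
z = sin θ / κ = 0.45939/1.0770 = 0.42655
x = ρ cos φ = 1.75323 × cos(126.81°) = -1.05047
y = ρ sin φ = 1.75323 × sin(126.81°) = 1.40369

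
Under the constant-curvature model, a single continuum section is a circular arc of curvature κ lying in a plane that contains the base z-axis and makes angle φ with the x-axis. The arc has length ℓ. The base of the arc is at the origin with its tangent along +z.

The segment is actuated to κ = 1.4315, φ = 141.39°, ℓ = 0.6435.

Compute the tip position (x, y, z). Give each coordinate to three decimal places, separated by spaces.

θ = κ·ℓ = 1.4315 × 0.6435 = 0.92117 rad
ρ = (1 − cos θ)/κ = (1 − 0.60489)/1.4315 = 0.27601
z = sin θ / κ = 0.79631/1.4315 = 0.55628
x = ρ cos φ = 0.27601 × cos(141.39°) = -0.21568
y = ρ sin φ = 0.27601 × sin(141.39°) = 0.17224

-0.216 0.172 0.556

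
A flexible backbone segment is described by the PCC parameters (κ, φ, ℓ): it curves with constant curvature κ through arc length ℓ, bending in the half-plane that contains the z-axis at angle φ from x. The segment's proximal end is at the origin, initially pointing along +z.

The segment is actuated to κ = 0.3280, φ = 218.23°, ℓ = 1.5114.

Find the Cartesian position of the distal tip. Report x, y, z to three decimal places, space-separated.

θ = κ·ℓ = 0.3280 × 1.5114 = 0.49574 rad
ρ = (1 − cos θ)/κ = (1 − 0.87962)/0.3280 = 0.36702
z = sin θ / κ = 0.47568/0.3280 = 1.45025
x = ρ cos φ = 0.36702 × cos(218.23°) = -0.28831
y = ρ sin φ = 0.36702 × sin(218.23°) = -0.22712

-0.288 -0.227 1.450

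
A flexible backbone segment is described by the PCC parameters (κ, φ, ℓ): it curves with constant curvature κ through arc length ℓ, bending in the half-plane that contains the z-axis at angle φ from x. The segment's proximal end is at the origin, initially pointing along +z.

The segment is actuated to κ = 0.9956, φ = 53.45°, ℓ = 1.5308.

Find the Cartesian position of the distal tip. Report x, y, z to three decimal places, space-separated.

θ = κ·ℓ = 0.9956 × 1.5308 = 1.52406 rad
ρ = (1 − cos θ)/κ = (1 − 0.04671)/0.9956 = 0.95750
z = sin θ / κ = 0.99891/0.9956 = 1.00332
x = ρ cos φ = 0.95750 × cos(53.45°) = 0.57021
y = ρ sin φ = 0.95750 × sin(53.45°) = 0.76919

0.570 0.769 1.003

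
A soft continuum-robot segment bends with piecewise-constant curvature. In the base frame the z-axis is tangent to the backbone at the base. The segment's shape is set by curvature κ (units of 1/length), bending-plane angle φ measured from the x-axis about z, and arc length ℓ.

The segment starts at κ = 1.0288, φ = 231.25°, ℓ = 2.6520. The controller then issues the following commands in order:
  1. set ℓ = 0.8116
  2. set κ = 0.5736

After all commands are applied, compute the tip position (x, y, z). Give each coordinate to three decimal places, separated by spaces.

initial: κ=1.0288, φ=231.25°, ℓ=2.6520
cmd 1: set ℓ=0.8116 → (κ,φ,ℓ)=(1.0288,231.25°,0.8116) → tip=(-0.2000,-0.2493,0.7205)
cmd 2: set κ=0.5736 → (κ,φ,ℓ)=(0.5736,231.25°,0.8116) → tip=(-0.1161,-0.1447,0.7826)

-0.116 -0.145 0.783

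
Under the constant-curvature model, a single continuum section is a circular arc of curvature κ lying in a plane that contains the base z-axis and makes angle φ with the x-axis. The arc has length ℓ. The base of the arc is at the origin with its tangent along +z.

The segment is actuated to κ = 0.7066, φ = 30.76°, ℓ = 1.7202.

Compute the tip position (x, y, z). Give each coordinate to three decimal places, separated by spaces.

0.793 0.472 1.327

θ = κ·ℓ = 0.7066 × 1.7202 = 1.21549 rad
ρ = (1 − cos θ)/κ = (1 − 0.34787)/0.7066 = 0.92291
z = sin θ / κ = 0.93754/0.7066 = 1.32683
x = ρ cos φ = 0.92291 × cos(30.76°) = 0.79307
y = ρ sin φ = 0.92291 × sin(30.76°) = 0.47201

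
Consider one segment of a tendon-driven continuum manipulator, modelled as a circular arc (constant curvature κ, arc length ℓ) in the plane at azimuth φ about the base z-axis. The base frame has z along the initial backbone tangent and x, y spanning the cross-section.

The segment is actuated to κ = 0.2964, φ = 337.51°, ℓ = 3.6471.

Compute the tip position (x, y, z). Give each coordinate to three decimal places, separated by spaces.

1.651 -0.683 2.977

θ = κ·ℓ = 0.2964 × 3.6471 = 1.08100 rad
ρ = (1 − cos θ)/κ = (1 − 0.47045)/0.2964 = 1.78662
z = sin θ / κ = 0.88243/0.2964 = 2.97716
x = ρ cos φ = 1.78662 × cos(337.51°) = 1.65074
y = ρ sin φ = 1.78662 × sin(337.51°) = -0.68342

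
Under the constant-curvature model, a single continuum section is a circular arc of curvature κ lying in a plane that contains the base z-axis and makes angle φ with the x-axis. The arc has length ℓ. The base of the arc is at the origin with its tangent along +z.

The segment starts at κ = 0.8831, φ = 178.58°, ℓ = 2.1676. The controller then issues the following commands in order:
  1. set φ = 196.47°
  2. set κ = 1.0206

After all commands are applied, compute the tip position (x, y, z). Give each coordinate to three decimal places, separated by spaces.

-1.502 -0.444 0.785

initial: κ=0.8831, φ=178.58°, ℓ=2.1676
cmd 1: set φ=196.47° → (κ,φ,ℓ)=(0.8831,196.47°,2.1676) → tip=(-1.4515,-0.4291,1.0663)
cmd 2: set κ=1.0206 → (κ,φ,ℓ)=(1.0206,196.47°,2.1676) → tip=(-1.5018,-0.4440,0.7851)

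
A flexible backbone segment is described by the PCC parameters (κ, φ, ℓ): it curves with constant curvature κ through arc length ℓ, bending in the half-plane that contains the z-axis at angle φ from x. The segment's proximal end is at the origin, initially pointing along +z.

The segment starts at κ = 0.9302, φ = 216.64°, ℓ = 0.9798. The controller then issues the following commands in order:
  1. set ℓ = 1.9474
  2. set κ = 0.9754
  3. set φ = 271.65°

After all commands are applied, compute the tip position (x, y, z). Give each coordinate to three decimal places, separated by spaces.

initial: κ=0.9302, φ=216.64°, ℓ=0.9798
cmd 1: set ℓ=1.9474 → (κ,φ,ℓ)=(0.9302,216.64°,1.9474) → tip=(-1.0682,-0.7945,1.0441)
cmd 2: set κ=0.9754 → (κ,φ,ℓ)=(0.9754,216.64°,1.9474) → tip=(-1.0882,-0.8093,0.9703)
cmd 3: set φ=271.65° → (κ,φ,ℓ)=(0.9754,271.65°,1.9474) → tip=(0.0390,-1.3556,0.9703)

0.039 -1.356 0.970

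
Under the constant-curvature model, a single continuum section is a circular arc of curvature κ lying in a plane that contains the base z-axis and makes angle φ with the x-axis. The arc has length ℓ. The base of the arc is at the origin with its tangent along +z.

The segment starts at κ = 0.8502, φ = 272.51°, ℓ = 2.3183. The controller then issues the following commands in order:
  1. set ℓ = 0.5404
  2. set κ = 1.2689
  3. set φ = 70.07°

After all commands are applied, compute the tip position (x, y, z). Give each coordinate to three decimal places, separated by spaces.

0.061 0.167 0.499

initial: κ=0.8502, φ=272.51°, ℓ=2.3183
cmd 1: set ℓ=0.5404 → (κ,φ,ℓ)=(0.8502,272.51°,0.5404) → tip=(0.0053,-0.1219,0.5216)
cmd 2: set κ=1.2689 → (κ,φ,ℓ)=(1.2689,272.51°,0.5404) → tip=(0.0078,-0.1780,0.4990)
cmd 3: set φ=70.07° → (κ,φ,ℓ)=(1.2689,70.07°,0.5404) → tip=(0.0607,0.1675,0.4990)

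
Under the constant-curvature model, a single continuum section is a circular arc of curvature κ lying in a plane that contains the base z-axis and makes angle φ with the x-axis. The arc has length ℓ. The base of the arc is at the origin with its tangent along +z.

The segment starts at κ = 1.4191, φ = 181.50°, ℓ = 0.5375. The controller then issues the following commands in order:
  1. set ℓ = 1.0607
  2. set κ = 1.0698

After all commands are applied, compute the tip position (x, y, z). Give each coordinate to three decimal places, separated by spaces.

initial: κ=1.4191, φ=181.50°, ℓ=0.5375
cmd 1: set ℓ=1.0607 → (κ,φ,ℓ)=(1.4191,181.50°,1.0607) → tip=(-0.6583,-0.0172,0.7032)
cmd 2: set κ=1.0698 → (κ,φ,ℓ)=(1.0698,181.50°,1.0607) → tip=(-0.5398,-0.0141,0.8473)

-0.540 -0.014 0.847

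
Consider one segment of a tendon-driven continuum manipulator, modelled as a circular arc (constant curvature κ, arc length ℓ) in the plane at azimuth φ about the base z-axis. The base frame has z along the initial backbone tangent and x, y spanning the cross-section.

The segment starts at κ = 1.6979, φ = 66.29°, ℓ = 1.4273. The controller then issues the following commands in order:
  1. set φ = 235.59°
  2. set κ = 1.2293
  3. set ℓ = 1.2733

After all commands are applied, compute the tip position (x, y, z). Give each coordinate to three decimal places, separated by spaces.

-0.457 -0.667 0.813

initial: κ=1.6979, φ=66.29°, ℓ=1.4273
cmd 1: set φ=235.59° → (κ,φ,ℓ)=(1.6979,235.59°,1.4273) → tip=(-0.5835,-0.8518,0.3875)
cmd 2: set κ=1.2293 → (κ,φ,ℓ)=(1.2293,235.59°,1.4273) → tip=(-0.5437,-0.7938,0.7998)
cmd 3: set ℓ=1.2733 → (κ,φ,ℓ)=(1.2293,235.59°,1.2733) → tip=(-0.4572,-0.6674,0.8135)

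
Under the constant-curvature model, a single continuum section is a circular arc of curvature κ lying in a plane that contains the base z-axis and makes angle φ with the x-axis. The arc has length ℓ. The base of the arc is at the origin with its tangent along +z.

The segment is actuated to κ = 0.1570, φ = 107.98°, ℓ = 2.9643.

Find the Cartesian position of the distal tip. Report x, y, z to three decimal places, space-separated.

θ = κ·ℓ = 0.1570 × 2.9643 = 0.46540 rad
ρ = (1 − cos θ)/κ = (1 − 0.89364)/0.1570 = 0.67742
z = sin θ / κ = 0.44878/0.1570 = 2.85845
x = ρ cos φ = 0.67742 × cos(107.98°) = -0.20911
y = ρ sin φ = 0.67742 × sin(107.98°) = 0.64434

-0.209 0.644 2.858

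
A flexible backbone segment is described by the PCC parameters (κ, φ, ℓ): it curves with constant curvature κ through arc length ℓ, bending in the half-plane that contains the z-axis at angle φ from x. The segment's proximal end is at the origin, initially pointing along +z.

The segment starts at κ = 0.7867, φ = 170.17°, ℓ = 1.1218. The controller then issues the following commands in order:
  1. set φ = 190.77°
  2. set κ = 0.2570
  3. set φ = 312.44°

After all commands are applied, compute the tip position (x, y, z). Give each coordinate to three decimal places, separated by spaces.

initial: κ=0.7867, φ=170.17°, ℓ=1.1218
cmd 1: set φ=190.77° → (κ,φ,ℓ)=(0.7867,190.77°,1.1218) → tip=(-0.4555,-0.0867,0.9817)
cmd 2: set κ=0.2570 → (κ,φ,ℓ)=(0.2570,190.77°,1.1218) → tip=(-0.1578,-0.0300,1.1063)
cmd 3: set φ=312.44° → (κ,φ,ℓ)=(0.2570,312.44°,1.1218) → tip=(0.1084,-0.1185,1.1063)

0.108 -0.119 1.106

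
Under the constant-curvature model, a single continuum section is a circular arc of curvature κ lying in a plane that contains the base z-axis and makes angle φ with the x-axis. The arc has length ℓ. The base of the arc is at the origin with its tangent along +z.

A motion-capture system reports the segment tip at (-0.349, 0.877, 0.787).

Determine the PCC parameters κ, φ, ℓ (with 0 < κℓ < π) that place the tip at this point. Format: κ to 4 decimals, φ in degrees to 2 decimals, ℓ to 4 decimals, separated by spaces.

1.2499 111.70 1.4013

ρ = √(x²+y²) = √(-0.349² + 0.877²) = 0.94389
φ = atan2(y, x) mod 360° = atan2(0.877, -0.349) = 111.7000°
|p|² = ρ² + z² = 0.94389² + 0.787² = 1.51030
κ = 2ρ / |p|² = 2×0.94389 / 1.51030 = 1.24994
θ = 2·atan2(ρ, z) = 2·atan2(0.94389, 0.787) = 1.75159 rad
ℓ = θ/κ = 1.75159/1.24994 = 1.40134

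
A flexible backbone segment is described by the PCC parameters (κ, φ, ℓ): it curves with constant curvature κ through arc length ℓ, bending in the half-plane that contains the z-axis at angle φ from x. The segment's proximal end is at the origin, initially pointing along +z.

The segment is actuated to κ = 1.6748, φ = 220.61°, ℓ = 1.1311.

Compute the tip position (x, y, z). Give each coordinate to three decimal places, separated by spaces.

θ = κ·ℓ = 1.6748 × 1.1311 = 1.89437 rad
ρ = (1 − cos θ)/κ = (1 − -0.31795)/1.6748 = 0.78693
z = sin θ / κ = 0.94811/1.6748 = 0.56610
x = ρ cos φ = 0.78693 × cos(220.61°) = -0.59741
y = ρ sin φ = 0.78693 × sin(220.61°) = -0.51222

-0.597 -0.512 0.566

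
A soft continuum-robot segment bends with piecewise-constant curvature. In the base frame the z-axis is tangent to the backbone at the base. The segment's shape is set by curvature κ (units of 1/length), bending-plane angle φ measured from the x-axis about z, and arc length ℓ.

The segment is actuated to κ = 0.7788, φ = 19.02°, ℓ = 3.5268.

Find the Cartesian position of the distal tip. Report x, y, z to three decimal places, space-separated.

2.334 0.805 0.494

θ = κ·ℓ = 0.7788 × 3.5268 = 2.74667 rad
ρ = (1 − cos θ)/κ = (1 − -0.92303)/0.7788 = 2.46922
z = sin θ / κ = 0.38474/0.7788 = 0.49401
x = ρ cos φ = 2.46922 × cos(19.02°) = 2.33441
y = ρ sin φ = 2.46922 × sin(19.02°) = 0.80471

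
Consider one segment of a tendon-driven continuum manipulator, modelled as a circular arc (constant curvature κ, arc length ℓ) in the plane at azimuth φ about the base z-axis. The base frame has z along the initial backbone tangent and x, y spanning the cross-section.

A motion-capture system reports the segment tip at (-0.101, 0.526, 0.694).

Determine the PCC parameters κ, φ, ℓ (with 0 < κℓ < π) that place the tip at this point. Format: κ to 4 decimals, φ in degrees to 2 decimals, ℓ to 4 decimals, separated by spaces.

ρ = √(x²+y²) = √(-0.101² + 0.526²) = 0.53561
φ = atan2(y, x) mod 360° = atan2(0.526, -0.101) = 100.8694°
|p|² = ρ² + z² = 0.53561² + 0.694² = 0.76851
κ = 2ρ / |p|² = 2×0.53561 / 0.76851 = 1.39388
θ = 2·atan2(ρ, z) = 2·atan2(0.53561, 0.694) = 1.31458 rad
ℓ = θ/κ = 1.31458/1.39388 = 0.94311

1.3939 100.87 0.9431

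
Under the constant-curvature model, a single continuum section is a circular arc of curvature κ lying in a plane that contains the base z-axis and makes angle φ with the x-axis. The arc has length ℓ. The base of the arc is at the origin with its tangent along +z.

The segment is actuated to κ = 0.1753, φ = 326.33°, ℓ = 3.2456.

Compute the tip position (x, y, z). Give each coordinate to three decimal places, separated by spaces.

θ = κ·ℓ = 0.1753 × 3.2456 = 0.56895 rad
ρ = (1 − cos θ)/κ = (1 − 0.84247)/0.1753 = 0.89866
z = sin θ / κ = 0.53875/0.1753 = 3.07331
x = ρ cos φ = 0.89866 × cos(326.33°) = 0.74790
y = ρ sin φ = 0.89866 × sin(326.33°) = -0.49822

0.748 -0.498 3.073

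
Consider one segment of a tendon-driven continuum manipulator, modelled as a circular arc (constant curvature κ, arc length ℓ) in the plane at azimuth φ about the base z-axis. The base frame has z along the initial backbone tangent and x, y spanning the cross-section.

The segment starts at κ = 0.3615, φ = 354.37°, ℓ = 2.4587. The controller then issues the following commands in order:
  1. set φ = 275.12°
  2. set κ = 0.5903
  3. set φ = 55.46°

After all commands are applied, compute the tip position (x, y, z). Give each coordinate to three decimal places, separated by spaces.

0.846 1.229 1.682

initial: κ=0.3615, φ=354.37°, ℓ=2.4587
cmd 1: set φ=275.12° → (κ,φ,ℓ)=(0.3615,275.12°,2.4587) → tip=(0.0913,-1.0185,2.1475)
cmd 2: set κ=0.5903 → (κ,φ,ℓ)=(0.5903,275.12°,2.4587) → tip=(0.1332,-1.4863,1.6820)
cmd 3: set φ=55.46° → (κ,φ,ℓ)=(0.5903,55.46°,2.4587) → tip=(0.8461,1.2292,1.6820)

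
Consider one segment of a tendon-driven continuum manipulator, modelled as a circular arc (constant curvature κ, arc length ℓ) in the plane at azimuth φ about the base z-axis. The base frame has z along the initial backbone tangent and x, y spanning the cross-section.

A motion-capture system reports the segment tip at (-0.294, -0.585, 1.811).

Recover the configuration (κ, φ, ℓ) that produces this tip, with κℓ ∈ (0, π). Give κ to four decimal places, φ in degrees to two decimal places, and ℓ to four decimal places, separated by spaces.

0.3531 243.32 1.9649

ρ = √(x²+y²) = √(-0.294² + -0.585²) = 0.65472
φ = atan2(y, x) mod 360° = atan2(-0.585, -0.294) = 243.3175°
|p|² = ρ² + z² = 0.65472² + 1.811² = 3.70838
κ = 2ρ / |p|² = 2×0.65472 / 3.70838 = 0.35310
θ = 2·atan2(ρ, z) = 2·atan2(0.65472, 1.811) = 0.69381 rad
ℓ = θ/κ = 0.69381/0.35310 = 1.96489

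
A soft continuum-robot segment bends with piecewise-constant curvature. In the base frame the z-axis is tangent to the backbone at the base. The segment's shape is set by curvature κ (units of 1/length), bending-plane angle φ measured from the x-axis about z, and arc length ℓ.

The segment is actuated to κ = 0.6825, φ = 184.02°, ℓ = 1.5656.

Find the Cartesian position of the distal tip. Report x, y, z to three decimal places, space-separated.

θ = κ·ℓ = 0.6825 × 1.5656 = 1.06852 rad
ρ = (1 − cos θ)/κ = (1 − 0.48142)/0.6825 = 0.75982
z = sin θ / κ = 0.87649/0.6825 = 1.28423
x = ρ cos φ = 0.75982 × cos(184.02°) = -0.75795
y = ρ sin φ = 0.75982 × sin(184.02°) = -0.05327

-0.758 -0.053 1.284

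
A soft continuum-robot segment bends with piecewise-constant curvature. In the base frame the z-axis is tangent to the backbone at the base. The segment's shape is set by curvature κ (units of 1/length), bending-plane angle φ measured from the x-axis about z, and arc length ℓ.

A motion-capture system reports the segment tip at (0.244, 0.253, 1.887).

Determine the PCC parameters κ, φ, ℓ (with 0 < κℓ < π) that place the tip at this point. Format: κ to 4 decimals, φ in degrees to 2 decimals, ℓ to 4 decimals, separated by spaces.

0.1908 46.04 1.9303

ρ = √(x²+y²) = √(0.244² + 0.253²) = 0.35149
φ = atan2(y, x) mod 360° = atan2(0.253, 0.244) = 46.0374°
|p|² = ρ² + z² = 0.35149² + 1.887² = 3.68431
κ = 2ρ / |p|² = 2×0.35149 / 3.68431 = 0.19080
θ = 2·atan2(ρ, z) = 2·atan2(0.35149, 1.887) = 0.36832 rad
ℓ = θ/κ = 0.36832/0.19080 = 1.93035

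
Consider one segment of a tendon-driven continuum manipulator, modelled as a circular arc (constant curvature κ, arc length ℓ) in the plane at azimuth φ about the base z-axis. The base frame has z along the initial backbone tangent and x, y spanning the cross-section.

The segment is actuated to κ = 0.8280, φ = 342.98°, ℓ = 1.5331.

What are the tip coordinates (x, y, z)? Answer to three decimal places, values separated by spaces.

θ = κ·ℓ = 0.8280 × 1.5331 = 1.26941 rad
ρ = (1 − cos θ)/κ = (1 − 0.29685)/0.8280 = 0.84922
z = sin θ / κ = 0.95492/0.8280 = 1.15329
x = ρ cos φ = 0.84922 × cos(342.98°) = 0.81202
y = ρ sin φ = 0.84922 × sin(342.98°) = -0.24857

0.812 -0.249 1.153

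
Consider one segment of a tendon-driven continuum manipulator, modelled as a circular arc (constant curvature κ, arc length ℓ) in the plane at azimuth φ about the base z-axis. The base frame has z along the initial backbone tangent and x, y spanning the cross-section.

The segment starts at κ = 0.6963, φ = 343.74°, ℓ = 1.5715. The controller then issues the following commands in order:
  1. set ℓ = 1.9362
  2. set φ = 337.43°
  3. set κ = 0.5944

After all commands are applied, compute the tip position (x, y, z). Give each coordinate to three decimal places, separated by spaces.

initial: κ=0.6963, φ=343.74°, ℓ=1.5715
cmd 1: set ℓ=1.9362 → (κ,φ,ℓ)=(0.6963,343.74°,1.9362) → tip=(1.0743,-0.3133,1.4007)
cmd 2: set φ=337.43° → (κ,φ,ℓ)=(0.6963,337.43°,1.9362) → tip=(1.0334,-0.4295,1.4007)
cmd 3: set κ=0.5944 → (κ,φ,ℓ)=(0.5944,337.43°,1.9362) → tip=(0.9202,-0.3825,1.5362)

0.920 -0.382 1.536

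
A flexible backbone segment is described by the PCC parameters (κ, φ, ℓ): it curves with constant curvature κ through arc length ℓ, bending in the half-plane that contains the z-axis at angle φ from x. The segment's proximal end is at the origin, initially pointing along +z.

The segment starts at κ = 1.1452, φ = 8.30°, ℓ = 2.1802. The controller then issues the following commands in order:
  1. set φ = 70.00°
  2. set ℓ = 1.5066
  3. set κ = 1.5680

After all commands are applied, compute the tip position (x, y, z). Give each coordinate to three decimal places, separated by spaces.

initial: κ=1.1452, φ=8.30°, ℓ=2.1802
cmd 1: set φ=70.00° → (κ,φ,ℓ)=(1.1452,70.00°,2.1802) → tip=(0.5373,1.4763,0.5249)
cmd 2: set ℓ=1.5066 → (κ,φ,ℓ)=(1.1452,70.00°,1.5066) → tip=(0.3446,0.9469,0.8628)
cmd 3: set κ=1.5680 → (κ,φ,ℓ)=(1.5680,70.00°,1.5066) → tip=(0.3733,1.0257,0.4482)

0.373 1.026 0.448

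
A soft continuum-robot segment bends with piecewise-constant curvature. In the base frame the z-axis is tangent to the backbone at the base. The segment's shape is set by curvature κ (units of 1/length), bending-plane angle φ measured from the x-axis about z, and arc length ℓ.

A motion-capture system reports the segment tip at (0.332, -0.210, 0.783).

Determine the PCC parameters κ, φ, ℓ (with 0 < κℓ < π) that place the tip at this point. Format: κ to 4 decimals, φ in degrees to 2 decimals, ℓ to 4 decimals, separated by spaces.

1.0238 327.69 0.9084

ρ = √(x²+y²) = √(0.332² + -0.210²) = 0.39284
φ = atan2(y, x) mod 360° = atan2(-0.210, 0.332) = 327.6854°
|p|² = ρ² + z² = 0.39284² + 0.783² = 0.76741
κ = 2ρ / |p|² = 2×0.39284 / 0.76741 = 1.02381
θ = 2·atan2(ρ, z) = 2·atan2(0.39284, 0.783) = 0.93003 rad
ℓ = θ/κ = 0.93003/1.02381 = 0.90841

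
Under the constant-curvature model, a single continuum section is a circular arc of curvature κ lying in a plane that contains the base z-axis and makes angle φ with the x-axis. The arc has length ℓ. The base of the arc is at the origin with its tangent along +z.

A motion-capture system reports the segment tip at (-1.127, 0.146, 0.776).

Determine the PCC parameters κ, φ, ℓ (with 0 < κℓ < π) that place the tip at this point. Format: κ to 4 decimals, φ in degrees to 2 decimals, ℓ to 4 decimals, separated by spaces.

1.2003 172.62 1.6191

ρ = √(x²+y²) = √(-1.127² + 0.146²) = 1.13642
φ = atan2(y, x) mod 360° = atan2(0.146, -1.127) = 172.6186°
|p|² = ρ² + z² = 1.13642² + 0.776² = 1.89362
κ = 2ρ / |p|² = 2×1.13642 / 1.89362 = 1.20026
θ = 2·atan2(ρ, z) = 2·atan2(1.13642, 0.776) = 1.94335 rad
ℓ = θ/κ = 1.94335/1.20026 = 1.61911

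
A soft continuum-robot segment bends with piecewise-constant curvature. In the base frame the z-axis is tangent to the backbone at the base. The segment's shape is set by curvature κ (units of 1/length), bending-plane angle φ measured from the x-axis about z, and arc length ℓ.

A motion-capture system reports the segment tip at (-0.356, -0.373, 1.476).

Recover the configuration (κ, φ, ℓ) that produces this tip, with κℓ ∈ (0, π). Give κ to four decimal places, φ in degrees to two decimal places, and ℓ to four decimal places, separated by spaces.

ρ = √(x²+y²) = √(-0.356² + -0.373²) = 0.51562
φ = atan2(y, x) mod 360° = atan2(-0.373, -0.356) = 226.3359°
|p|² = ρ² + z² = 0.51562² + 1.476² = 2.44444
κ = 2ρ / |p|² = 2×0.51562 / 2.44444 = 0.42187
θ = 2·atan2(ρ, z) = 2·atan2(0.51562, 1.476) = 0.67217 rad
ℓ = θ/κ = 0.67217/0.42187 = 1.59330

0.4219 226.34 1.5933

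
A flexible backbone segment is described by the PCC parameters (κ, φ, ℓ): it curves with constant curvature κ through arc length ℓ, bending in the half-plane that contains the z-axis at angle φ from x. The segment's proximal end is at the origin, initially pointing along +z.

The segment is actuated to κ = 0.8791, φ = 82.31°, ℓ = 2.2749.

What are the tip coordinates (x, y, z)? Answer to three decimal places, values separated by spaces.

θ = κ·ℓ = 0.8791 × 2.2749 = 1.99986 rad
ρ = (1 − cos θ)/κ = (1 − -0.41602)/0.8791 = 1.61077
z = sin θ / κ = 0.90935/0.8791 = 1.03441
x = ρ cos φ = 1.61077 × cos(82.31°) = 0.21554
y = ρ sin φ = 1.61077 × sin(82.31°) = 1.59628

0.216 1.596 1.034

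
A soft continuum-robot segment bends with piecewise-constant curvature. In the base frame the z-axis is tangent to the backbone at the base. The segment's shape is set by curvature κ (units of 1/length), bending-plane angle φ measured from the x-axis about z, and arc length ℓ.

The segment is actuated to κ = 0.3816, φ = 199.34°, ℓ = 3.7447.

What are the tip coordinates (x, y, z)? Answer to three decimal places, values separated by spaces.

θ = κ·ℓ = 0.3816 × 3.7447 = 1.42898 rad
ρ = (1 − cos θ)/κ = (1 − 0.14134)/0.3816 = 2.25015
z = sin θ / κ = 0.98996/0.3816 = 2.59424
x = ρ cos φ = 2.25015 × cos(199.34°) = -2.12317
y = ρ sin φ = 2.25015 × sin(199.34°) = -0.74519

-2.123 -0.745 2.594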